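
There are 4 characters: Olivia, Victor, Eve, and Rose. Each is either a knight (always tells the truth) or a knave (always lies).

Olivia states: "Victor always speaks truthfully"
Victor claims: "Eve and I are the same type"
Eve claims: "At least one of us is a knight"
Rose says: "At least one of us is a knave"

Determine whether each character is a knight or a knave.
Olivia is a knave.
Victor is a knave.
Eve is a knight.
Rose is a knight.

Verification:
- Olivia (knave) says "Victor always speaks truthfully" - this is FALSE (a lie) because Victor is a knave.
- Victor (knave) says "Eve and I are the same type" - this is FALSE (a lie) because Victor is a knave and Eve is a knight.
- Eve (knight) says "At least one of us is a knight" - this is TRUE because Eve and Rose are knights.
- Rose (knight) says "At least one of us is a knave" - this is TRUE because Olivia and Victor are knaves.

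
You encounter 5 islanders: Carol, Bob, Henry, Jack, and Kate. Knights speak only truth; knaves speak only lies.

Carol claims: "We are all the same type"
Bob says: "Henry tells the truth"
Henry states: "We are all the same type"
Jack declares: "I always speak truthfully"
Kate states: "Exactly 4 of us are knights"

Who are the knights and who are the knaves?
Carol is a knave.
Bob is a knave.
Henry is a knave.
Jack is a knight.
Kate is a knave.

Verification:
- Carol (knave) says "We are all the same type" - this is FALSE (a lie) because Jack is a knight and Carol, Bob, Henry, and Kate are knaves.
- Bob (knave) says "Henry tells the truth" - this is FALSE (a lie) because Henry is a knave.
- Henry (knave) says "We are all the same type" - this is FALSE (a lie) because Jack is a knight and Carol, Bob, Henry, and Kate are knaves.
- Jack (knight) says "I always speak truthfully" - this is TRUE because Jack is a knight.
- Kate (knave) says "Exactly 4 of us are knights" - this is FALSE (a lie) because there are 1 knights.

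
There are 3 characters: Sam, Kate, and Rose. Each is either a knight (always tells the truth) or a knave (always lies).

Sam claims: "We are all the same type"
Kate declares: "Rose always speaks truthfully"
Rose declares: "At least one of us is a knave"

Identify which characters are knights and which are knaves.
Sam is a knave.
Kate is a knight.
Rose is a knight.

Verification:
- Sam (knave) says "We are all the same type" - this is FALSE (a lie) because Kate and Rose are knights and Sam is a knave.
- Kate (knight) says "Rose always speaks truthfully" - this is TRUE because Rose is a knight.
- Rose (knight) says "At least one of us is a knave" - this is TRUE because Sam is a knave.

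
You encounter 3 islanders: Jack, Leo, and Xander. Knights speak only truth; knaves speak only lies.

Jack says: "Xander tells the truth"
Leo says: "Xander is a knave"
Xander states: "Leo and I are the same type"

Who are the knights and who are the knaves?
Jack is a knave.
Leo is a knight.
Xander is a knave.

Verification:
- Jack (knave) says "Xander tells the truth" - this is FALSE (a lie) because Xander is a knave.
- Leo (knight) says "Xander is a knave" - this is TRUE because Xander is a knave.
- Xander (knave) says "Leo and I are the same type" - this is FALSE (a lie) because Xander is a knave and Leo is a knight.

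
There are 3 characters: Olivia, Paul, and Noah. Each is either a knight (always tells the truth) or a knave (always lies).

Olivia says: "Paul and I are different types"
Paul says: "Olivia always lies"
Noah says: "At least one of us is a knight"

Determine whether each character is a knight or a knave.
Olivia is a knight.
Paul is a knave.
Noah is a knight.

Verification:
- Olivia (knight) says "Paul and I are different types" - this is TRUE because Olivia is a knight and Paul is a knave.
- Paul (knave) says "Olivia always lies" - this is FALSE (a lie) because Olivia is a knight.
- Noah (knight) says "At least one of us is a knight" - this is TRUE because Olivia and Noah are knights.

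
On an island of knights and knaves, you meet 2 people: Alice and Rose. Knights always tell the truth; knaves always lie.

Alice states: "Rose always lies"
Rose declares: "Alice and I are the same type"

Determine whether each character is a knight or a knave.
Alice is a knight.
Rose is a knave.

Verification:
- Alice (knight) says "Rose always lies" - this is TRUE because Rose is a knave.
- Rose (knave) says "Alice and I are the same type" - this is FALSE (a lie) because Rose is a knave and Alice is a knight.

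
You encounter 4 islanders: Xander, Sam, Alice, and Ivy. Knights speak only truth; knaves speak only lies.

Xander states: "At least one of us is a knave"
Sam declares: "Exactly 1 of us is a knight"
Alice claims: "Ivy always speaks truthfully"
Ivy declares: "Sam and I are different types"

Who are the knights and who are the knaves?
Xander is a knight.
Sam is a knave.
Alice is a knight.
Ivy is a knight.

Verification:
- Xander (knight) says "At least one of us is a knave" - this is TRUE because Sam is a knave.
- Sam (knave) says "Exactly 1 of us is a knight" - this is FALSE (a lie) because there are 3 knights.
- Alice (knight) says "Ivy always speaks truthfully" - this is TRUE because Ivy is a knight.
- Ivy (knight) says "Sam and I are different types" - this is TRUE because Ivy is a knight and Sam is a knave.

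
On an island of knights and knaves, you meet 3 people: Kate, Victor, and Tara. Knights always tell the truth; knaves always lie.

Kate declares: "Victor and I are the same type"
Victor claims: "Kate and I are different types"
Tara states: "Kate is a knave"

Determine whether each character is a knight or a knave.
Kate is a knave.
Victor is a knight.
Tara is a knight.

Verification:
- Kate (knave) says "Victor and I are the same type" - this is FALSE (a lie) because Kate is a knave and Victor is a knight.
- Victor (knight) says "Kate and I are different types" - this is TRUE because Victor is a knight and Kate is a knave.
- Tara (knight) says "Kate is a knave" - this is TRUE because Kate is a knave.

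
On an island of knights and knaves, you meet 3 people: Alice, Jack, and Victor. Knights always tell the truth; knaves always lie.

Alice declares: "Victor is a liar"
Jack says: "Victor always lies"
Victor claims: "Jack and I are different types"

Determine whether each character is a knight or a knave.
Alice is a knave.
Jack is a knave.
Victor is a knight.

Verification:
- Alice (knave) says "Victor is a liar" - this is FALSE (a lie) because Victor is a knight.
- Jack (knave) says "Victor always lies" - this is FALSE (a lie) because Victor is a knight.
- Victor (knight) says "Jack and I are different types" - this is TRUE because Victor is a knight and Jack is a knave.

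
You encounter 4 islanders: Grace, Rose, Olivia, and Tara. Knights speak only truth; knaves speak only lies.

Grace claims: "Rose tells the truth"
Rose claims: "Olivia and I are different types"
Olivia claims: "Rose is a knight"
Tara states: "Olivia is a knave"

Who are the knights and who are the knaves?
Grace is a knave.
Rose is a knave.
Olivia is a knave.
Tara is a knight.

Verification:
- Grace (knave) says "Rose tells the truth" - this is FALSE (a lie) because Rose is a knave.
- Rose (knave) says "Olivia and I are different types" - this is FALSE (a lie) because Rose is a knave and Olivia is a knave.
- Olivia (knave) says "Rose is a knight" - this is FALSE (a lie) because Rose is a knave.
- Tara (knight) says "Olivia is a knave" - this is TRUE because Olivia is a knave.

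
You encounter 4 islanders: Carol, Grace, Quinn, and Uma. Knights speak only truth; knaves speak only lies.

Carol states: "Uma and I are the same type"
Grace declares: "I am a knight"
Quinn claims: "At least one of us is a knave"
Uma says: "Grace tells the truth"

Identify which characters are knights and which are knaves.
Carol is a knave.
Grace is a knight.
Quinn is a knight.
Uma is a knight.

Verification:
- Carol (knave) says "Uma and I are the same type" - this is FALSE (a lie) because Carol is a knave and Uma is a knight.
- Grace (knight) says "I am a knight" - this is TRUE because Grace is a knight.
- Quinn (knight) says "At least one of us is a knave" - this is TRUE because Carol is a knave.
- Uma (knight) says "Grace tells the truth" - this is TRUE because Grace is a knight.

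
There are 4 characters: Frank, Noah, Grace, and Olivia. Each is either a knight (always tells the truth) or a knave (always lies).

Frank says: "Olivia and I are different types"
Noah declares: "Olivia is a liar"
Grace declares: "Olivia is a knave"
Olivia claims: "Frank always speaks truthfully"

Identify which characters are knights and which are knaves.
Frank is a knave.
Noah is a knight.
Grace is a knight.
Olivia is a knave.

Verification:
- Frank (knave) says "Olivia and I are different types" - this is FALSE (a lie) because Frank is a knave and Olivia is a knave.
- Noah (knight) says "Olivia is a liar" - this is TRUE because Olivia is a knave.
- Grace (knight) says "Olivia is a knave" - this is TRUE because Olivia is a knave.
- Olivia (knave) says "Frank always speaks truthfully" - this is FALSE (a lie) because Frank is a knave.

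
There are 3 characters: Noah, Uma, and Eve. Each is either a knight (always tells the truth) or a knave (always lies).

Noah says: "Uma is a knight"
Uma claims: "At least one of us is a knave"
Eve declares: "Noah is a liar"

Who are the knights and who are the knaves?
Noah is a knight.
Uma is a knight.
Eve is a knave.

Verification:
- Noah (knight) says "Uma is a knight" - this is TRUE because Uma is a knight.
- Uma (knight) says "At least one of us is a knave" - this is TRUE because Eve is a knave.
- Eve (knave) says "Noah is a liar" - this is FALSE (a lie) because Noah is a knight.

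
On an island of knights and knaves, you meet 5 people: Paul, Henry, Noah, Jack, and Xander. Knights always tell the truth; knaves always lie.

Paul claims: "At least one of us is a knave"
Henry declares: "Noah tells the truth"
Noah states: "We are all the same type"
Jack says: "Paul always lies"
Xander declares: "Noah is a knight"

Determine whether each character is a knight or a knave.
Paul is a knight.
Henry is a knave.
Noah is a knave.
Jack is a knave.
Xander is a knave.

Verification:
- Paul (knight) says "At least one of us is a knave" - this is TRUE because Henry, Noah, Jack, and Xander are knaves.
- Henry (knave) says "Noah tells the truth" - this is FALSE (a lie) because Noah is a knave.
- Noah (knave) says "We are all the same type" - this is FALSE (a lie) because Paul is a knight and Henry, Noah, Jack, and Xander are knaves.
- Jack (knave) says "Paul always lies" - this is FALSE (a lie) because Paul is a knight.
- Xander (knave) says "Noah is a knight" - this is FALSE (a lie) because Noah is a knave.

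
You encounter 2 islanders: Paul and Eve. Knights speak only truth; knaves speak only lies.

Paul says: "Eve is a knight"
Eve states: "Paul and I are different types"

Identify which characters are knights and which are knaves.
Paul is a knave.
Eve is a knave.

Verification:
- Paul (knave) says "Eve is a knight" - this is FALSE (a lie) because Eve is a knave.
- Eve (knave) says "Paul and I are different types" - this is FALSE (a lie) because Eve is a knave and Paul is a knave.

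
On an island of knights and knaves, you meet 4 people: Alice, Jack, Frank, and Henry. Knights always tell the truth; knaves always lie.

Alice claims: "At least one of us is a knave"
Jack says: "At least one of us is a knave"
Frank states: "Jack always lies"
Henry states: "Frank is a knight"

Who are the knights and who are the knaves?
Alice is a knight.
Jack is a knight.
Frank is a knave.
Henry is a knave.

Verification:
- Alice (knight) says "At least one of us is a knave" - this is TRUE because Frank and Henry are knaves.
- Jack (knight) says "At least one of us is a knave" - this is TRUE because Frank and Henry are knaves.
- Frank (knave) says "Jack always lies" - this is FALSE (a lie) because Jack is a knight.
- Henry (knave) says "Frank is a knight" - this is FALSE (a lie) because Frank is a knave.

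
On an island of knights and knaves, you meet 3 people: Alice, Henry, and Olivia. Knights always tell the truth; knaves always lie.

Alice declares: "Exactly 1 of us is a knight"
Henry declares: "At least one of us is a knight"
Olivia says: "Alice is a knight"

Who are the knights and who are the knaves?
Alice is a knave.
Henry is a knave.
Olivia is a knave.

Verification:
- Alice (knave) says "Exactly 1 of us is a knight" - this is FALSE (a lie) because there are 0 knights.
- Henry (knave) says "At least one of us is a knight" - this is FALSE (a lie) because no one is a knight.
- Olivia (knave) says "Alice is a knight" - this is FALSE (a lie) because Alice is a knave.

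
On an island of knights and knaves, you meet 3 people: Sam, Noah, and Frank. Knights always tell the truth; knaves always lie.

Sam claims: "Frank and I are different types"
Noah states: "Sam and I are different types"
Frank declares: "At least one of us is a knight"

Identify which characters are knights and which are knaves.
Sam is a knave.
Noah is a knave.
Frank is a knave.

Verification:
- Sam (knave) says "Frank and I are different types" - this is FALSE (a lie) because Sam is a knave and Frank is a knave.
- Noah (knave) says "Sam and I are different types" - this is FALSE (a lie) because Noah is a knave and Sam is a knave.
- Frank (knave) says "At least one of us is a knight" - this is FALSE (a lie) because no one is a knight.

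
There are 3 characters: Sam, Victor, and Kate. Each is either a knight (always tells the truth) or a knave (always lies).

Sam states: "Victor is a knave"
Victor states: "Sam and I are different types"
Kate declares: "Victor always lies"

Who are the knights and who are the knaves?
Sam is a knave.
Victor is a knight.
Kate is a knave.

Verification:
- Sam (knave) says "Victor is a knave" - this is FALSE (a lie) because Victor is a knight.
- Victor (knight) says "Sam and I are different types" - this is TRUE because Victor is a knight and Sam is a knave.
- Kate (knave) says "Victor always lies" - this is FALSE (a lie) because Victor is a knight.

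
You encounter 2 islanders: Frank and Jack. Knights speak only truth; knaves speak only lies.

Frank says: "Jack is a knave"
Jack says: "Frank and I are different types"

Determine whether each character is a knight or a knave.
Frank is a knave.
Jack is a knight.

Verification:
- Frank (knave) says "Jack is a knave" - this is FALSE (a lie) because Jack is a knight.
- Jack (knight) says "Frank and I are different types" - this is TRUE because Jack is a knight and Frank is a knave.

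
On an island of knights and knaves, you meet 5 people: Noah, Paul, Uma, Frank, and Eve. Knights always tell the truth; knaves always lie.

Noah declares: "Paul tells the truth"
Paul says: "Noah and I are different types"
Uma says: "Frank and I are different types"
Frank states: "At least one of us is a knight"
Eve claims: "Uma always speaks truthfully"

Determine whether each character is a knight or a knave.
Noah is a knave.
Paul is a knave.
Uma is a knave.
Frank is a knave.
Eve is a knave.

Verification:
- Noah (knave) says "Paul tells the truth" - this is FALSE (a lie) because Paul is a knave.
- Paul (knave) says "Noah and I are different types" - this is FALSE (a lie) because Paul is a knave and Noah is a knave.
- Uma (knave) says "Frank and I are different types" - this is FALSE (a lie) because Uma is a knave and Frank is a knave.
- Frank (knave) says "At least one of us is a knight" - this is FALSE (a lie) because no one is a knight.
- Eve (knave) says "Uma always speaks truthfully" - this is FALSE (a lie) because Uma is a knave.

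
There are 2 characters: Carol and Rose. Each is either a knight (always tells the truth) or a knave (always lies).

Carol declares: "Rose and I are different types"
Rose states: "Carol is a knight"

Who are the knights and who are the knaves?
Carol is a knave.
Rose is a knave.

Verification:
- Carol (knave) says "Rose and I are different types" - this is FALSE (a lie) because Carol is a knave and Rose is a knave.
- Rose (knave) says "Carol is a knight" - this is FALSE (a lie) because Carol is a knave.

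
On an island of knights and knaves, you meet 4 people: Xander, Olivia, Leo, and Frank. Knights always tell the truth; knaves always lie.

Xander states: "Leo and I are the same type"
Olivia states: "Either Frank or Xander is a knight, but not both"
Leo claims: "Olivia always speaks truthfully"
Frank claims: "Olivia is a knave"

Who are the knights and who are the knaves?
Xander is a knight.
Olivia is a knight.
Leo is a knight.
Frank is a knave.

Verification:
- Xander (knight) says "Leo and I are the same type" - this is TRUE because Xander is a knight and Leo is a knight.
- Olivia (knight) says "Either Frank or Xander is a knight, but not both" - this is TRUE because Frank is a knave and Xander is a knight.
- Leo (knight) says "Olivia always speaks truthfully" - this is TRUE because Olivia is a knight.
- Frank (knave) says "Olivia is a knave" - this is FALSE (a lie) because Olivia is a knight.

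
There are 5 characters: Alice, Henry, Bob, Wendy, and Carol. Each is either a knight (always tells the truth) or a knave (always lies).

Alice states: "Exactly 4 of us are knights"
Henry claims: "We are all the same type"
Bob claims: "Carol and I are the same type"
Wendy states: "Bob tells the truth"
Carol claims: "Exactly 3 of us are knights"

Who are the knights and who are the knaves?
Alice is a knave.
Henry is a knave.
Bob is a knight.
Wendy is a knight.
Carol is a knight.

Verification:
- Alice (knave) says "Exactly 4 of us are knights" - this is FALSE (a lie) because there are 3 knights.
- Henry (knave) says "We are all the same type" - this is FALSE (a lie) because Bob, Wendy, and Carol are knights and Alice and Henry are knaves.
- Bob (knight) says "Carol and I are the same type" - this is TRUE because Bob is a knight and Carol is a knight.
- Wendy (knight) says "Bob tells the truth" - this is TRUE because Bob is a knight.
- Carol (knight) says "Exactly 3 of us are knights" - this is TRUE because there are 3 knights.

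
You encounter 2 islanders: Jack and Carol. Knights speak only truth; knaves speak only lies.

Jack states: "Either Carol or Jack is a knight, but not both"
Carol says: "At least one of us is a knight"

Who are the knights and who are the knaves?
Jack is a knave.
Carol is a knave.

Verification:
- Jack (knave) says "Either Carol or Jack is a knight, but not both" - this is FALSE (a lie) because Carol is a knave and Jack is a knave.
- Carol (knave) says "At least one of us is a knight" - this is FALSE (a lie) because no one is a knight.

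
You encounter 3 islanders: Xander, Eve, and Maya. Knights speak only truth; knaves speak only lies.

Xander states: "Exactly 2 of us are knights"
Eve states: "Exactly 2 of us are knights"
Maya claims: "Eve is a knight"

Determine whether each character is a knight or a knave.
Xander is a knave.
Eve is a knave.
Maya is a knave.

Verification:
- Xander (knave) says "Exactly 2 of us are knights" - this is FALSE (a lie) because there are 0 knights.
- Eve (knave) says "Exactly 2 of us are knights" - this is FALSE (a lie) because there are 0 knights.
- Maya (knave) says "Eve is a knight" - this is FALSE (a lie) because Eve is a knave.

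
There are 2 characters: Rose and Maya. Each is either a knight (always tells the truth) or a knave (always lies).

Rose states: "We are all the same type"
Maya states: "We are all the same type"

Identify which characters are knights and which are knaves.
Rose is a knight.
Maya is a knight.

Verification:
- Rose (knight) says "We are all the same type" - this is TRUE because Rose and Maya are knights.
- Maya (knight) says "We are all the same type" - this is TRUE because Rose and Maya are knights.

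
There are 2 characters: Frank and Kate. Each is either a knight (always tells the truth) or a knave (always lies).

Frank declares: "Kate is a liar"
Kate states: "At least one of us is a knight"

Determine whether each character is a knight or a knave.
Frank is a knave.
Kate is a knight.

Verification:
- Frank (knave) says "Kate is a liar" - this is FALSE (a lie) because Kate is a knight.
- Kate (knight) says "At least one of us is a knight" - this is TRUE because Kate is a knight.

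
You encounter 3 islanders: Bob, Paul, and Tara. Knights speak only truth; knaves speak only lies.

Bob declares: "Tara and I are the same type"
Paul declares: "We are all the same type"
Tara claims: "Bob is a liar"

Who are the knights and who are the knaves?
Bob is a knave.
Paul is a knave.
Tara is a knight.

Verification:
- Bob (knave) says "Tara and I are the same type" - this is FALSE (a lie) because Bob is a knave and Tara is a knight.
- Paul (knave) says "We are all the same type" - this is FALSE (a lie) because Tara is a knight and Bob and Paul are knaves.
- Tara (knight) says "Bob is a liar" - this is TRUE because Bob is a knave.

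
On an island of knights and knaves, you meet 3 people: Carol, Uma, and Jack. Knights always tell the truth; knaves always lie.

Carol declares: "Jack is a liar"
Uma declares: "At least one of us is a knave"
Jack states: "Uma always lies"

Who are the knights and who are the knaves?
Carol is a knight.
Uma is a knight.
Jack is a knave.

Verification:
- Carol (knight) says "Jack is a liar" - this is TRUE because Jack is a knave.
- Uma (knight) says "At least one of us is a knave" - this is TRUE because Jack is a knave.
- Jack (knave) says "Uma always lies" - this is FALSE (a lie) because Uma is a knight.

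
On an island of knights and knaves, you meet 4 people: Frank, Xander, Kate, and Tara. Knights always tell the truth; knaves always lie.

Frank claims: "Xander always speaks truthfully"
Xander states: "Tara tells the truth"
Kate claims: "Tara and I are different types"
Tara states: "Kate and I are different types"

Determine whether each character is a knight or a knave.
Frank is a knave.
Xander is a knave.
Kate is a knave.
Tara is a knave.

Verification:
- Frank (knave) says "Xander always speaks truthfully" - this is FALSE (a lie) because Xander is a knave.
- Xander (knave) says "Tara tells the truth" - this is FALSE (a lie) because Tara is a knave.
- Kate (knave) says "Tara and I are different types" - this is FALSE (a lie) because Kate is a knave and Tara is a knave.
- Tara (knave) says "Kate and I are different types" - this is FALSE (a lie) because Tara is a knave and Kate is a knave.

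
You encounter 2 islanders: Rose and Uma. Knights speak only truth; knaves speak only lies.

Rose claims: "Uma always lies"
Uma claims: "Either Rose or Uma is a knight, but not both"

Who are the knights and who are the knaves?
Rose is a knave.
Uma is a knight.

Verification:
- Rose (knave) says "Uma always lies" - this is FALSE (a lie) because Uma is a knight.
- Uma (knight) says "Either Rose or Uma is a knight, but not both" - this is TRUE because Rose is a knave and Uma is a knight.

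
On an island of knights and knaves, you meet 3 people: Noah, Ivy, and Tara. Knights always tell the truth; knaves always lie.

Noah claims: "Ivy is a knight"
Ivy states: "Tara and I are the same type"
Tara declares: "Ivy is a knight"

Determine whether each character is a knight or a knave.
Noah is a knight.
Ivy is a knight.
Tara is a knight.

Verification:
- Noah (knight) says "Ivy is a knight" - this is TRUE because Ivy is a knight.
- Ivy (knight) says "Tara and I are the same type" - this is TRUE because Ivy is a knight and Tara is a knight.
- Tara (knight) says "Ivy is a knight" - this is TRUE because Ivy is a knight.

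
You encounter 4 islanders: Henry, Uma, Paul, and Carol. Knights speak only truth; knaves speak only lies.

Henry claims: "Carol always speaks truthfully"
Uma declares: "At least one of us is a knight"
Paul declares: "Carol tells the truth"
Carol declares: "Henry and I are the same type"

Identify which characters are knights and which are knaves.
Henry is a knight.
Uma is a knight.
Paul is a knight.
Carol is a knight.

Verification:
- Henry (knight) says "Carol always speaks truthfully" - this is TRUE because Carol is a knight.
- Uma (knight) says "At least one of us is a knight" - this is TRUE because Henry, Uma, Paul, and Carol are knights.
- Paul (knight) says "Carol tells the truth" - this is TRUE because Carol is a knight.
- Carol (knight) says "Henry and I are the same type" - this is TRUE because Carol is a knight and Henry is a knight.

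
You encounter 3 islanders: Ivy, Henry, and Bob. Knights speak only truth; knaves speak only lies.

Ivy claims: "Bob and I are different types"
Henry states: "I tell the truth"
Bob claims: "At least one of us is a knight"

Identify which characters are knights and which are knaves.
Ivy is a knave.
Henry is a knave.
Bob is a knave.

Verification:
- Ivy (knave) says "Bob and I are different types" - this is FALSE (a lie) because Ivy is a knave and Bob is a knave.
- Henry (knave) says "I tell the truth" - this is FALSE (a lie) because Henry is a knave.
- Bob (knave) says "At least one of us is a knight" - this is FALSE (a lie) because no one is a knight.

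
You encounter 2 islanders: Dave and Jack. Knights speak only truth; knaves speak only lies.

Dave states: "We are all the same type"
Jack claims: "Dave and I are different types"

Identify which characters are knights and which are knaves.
Dave is a knave.
Jack is a knight.

Verification:
- Dave (knave) says "We are all the same type" - this is FALSE (a lie) because Jack is a knight and Dave is a knave.
- Jack (knight) says "Dave and I are different types" - this is TRUE because Jack is a knight and Dave is a knave.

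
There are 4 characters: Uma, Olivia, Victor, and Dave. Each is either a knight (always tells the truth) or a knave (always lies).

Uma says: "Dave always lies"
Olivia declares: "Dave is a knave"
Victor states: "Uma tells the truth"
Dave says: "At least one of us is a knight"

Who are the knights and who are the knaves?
Uma is a knave.
Olivia is a knave.
Victor is a knave.
Dave is a knight.

Verification:
- Uma (knave) says "Dave always lies" - this is FALSE (a lie) because Dave is a knight.
- Olivia (knave) says "Dave is a knave" - this is FALSE (a lie) because Dave is a knight.
- Victor (knave) says "Uma tells the truth" - this is FALSE (a lie) because Uma is a knave.
- Dave (knight) says "At least one of us is a knight" - this is TRUE because Dave is a knight.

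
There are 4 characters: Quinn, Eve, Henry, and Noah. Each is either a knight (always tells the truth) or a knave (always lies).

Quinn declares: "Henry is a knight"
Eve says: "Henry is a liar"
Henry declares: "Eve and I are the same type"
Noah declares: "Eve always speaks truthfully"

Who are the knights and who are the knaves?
Quinn is a knave.
Eve is a knight.
Henry is a knave.
Noah is a knight.

Verification:
- Quinn (knave) says "Henry is a knight" - this is FALSE (a lie) because Henry is a knave.
- Eve (knight) says "Henry is a liar" - this is TRUE because Henry is a knave.
- Henry (knave) says "Eve and I are the same type" - this is FALSE (a lie) because Henry is a knave and Eve is a knight.
- Noah (knight) says "Eve always speaks truthfully" - this is TRUE because Eve is a knight.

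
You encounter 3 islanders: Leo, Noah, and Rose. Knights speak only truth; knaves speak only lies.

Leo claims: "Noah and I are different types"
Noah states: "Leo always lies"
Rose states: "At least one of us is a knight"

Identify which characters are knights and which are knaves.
Leo is a knight.
Noah is a knave.
Rose is a knight.

Verification:
- Leo (knight) says "Noah and I are different types" - this is TRUE because Leo is a knight and Noah is a knave.
- Noah (knave) says "Leo always lies" - this is FALSE (a lie) because Leo is a knight.
- Rose (knight) says "At least one of us is a knight" - this is TRUE because Leo and Rose are knights.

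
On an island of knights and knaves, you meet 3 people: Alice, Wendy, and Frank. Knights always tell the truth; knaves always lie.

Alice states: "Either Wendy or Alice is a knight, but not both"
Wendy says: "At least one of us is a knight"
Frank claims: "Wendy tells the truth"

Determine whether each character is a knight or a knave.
Alice is a knave.
Wendy is a knave.
Frank is a knave.

Verification:
- Alice (knave) says "Either Wendy or Alice is a knight, but not both" - this is FALSE (a lie) because Wendy is a knave and Alice is a knave.
- Wendy (knave) says "At least one of us is a knight" - this is FALSE (a lie) because no one is a knight.
- Frank (knave) says "Wendy tells the truth" - this is FALSE (a lie) because Wendy is a knave.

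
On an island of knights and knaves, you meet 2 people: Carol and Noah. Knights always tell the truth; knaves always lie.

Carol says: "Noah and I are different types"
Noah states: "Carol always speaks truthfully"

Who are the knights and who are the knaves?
Carol is a knave.
Noah is a knave.

Verification:
- Carol (knave) says "Noah and I are different types" - this is FALSE (a lie) because Carol is a knave and Noah is a knave.
- Noah (knave) says "Carol always speaks truthfully" - this is FALSE (a lie) because Carol is a knave.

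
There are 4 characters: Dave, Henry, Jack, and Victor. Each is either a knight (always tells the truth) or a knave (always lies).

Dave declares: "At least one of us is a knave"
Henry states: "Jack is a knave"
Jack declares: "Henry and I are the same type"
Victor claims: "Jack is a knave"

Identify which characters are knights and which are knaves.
Dave is a knight.
Henry is a knight.
Jack is a knave.
Victor is a knight.

Verification:
- Dave (knight) says "At least one of us is a knave" - this is TRUE because Jack is a knave.
- Henry (knight) says "Jack is a knave" - this is TRUE because Jack is a knave.
- Jack (knave) says "Henry and I are the same type" - this is FALSE (a lie) because Jack is a knave and Henry is a knight.
- Victor (knight) says "Jack is a knave" - this is TRUE because Jack is a knave.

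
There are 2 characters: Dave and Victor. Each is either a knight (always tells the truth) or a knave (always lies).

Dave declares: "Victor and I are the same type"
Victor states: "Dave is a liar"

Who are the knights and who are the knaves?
Dave is a knave.
Victor is a knight.

Verification:
- Dave (knave) says "Victor and I are the same type" - this is FALSE (a lie) because Dave is a knave and Victor is a knight.
- Victor (knight) says "Dave is a liar" - this is TRUE because Dave is a knave.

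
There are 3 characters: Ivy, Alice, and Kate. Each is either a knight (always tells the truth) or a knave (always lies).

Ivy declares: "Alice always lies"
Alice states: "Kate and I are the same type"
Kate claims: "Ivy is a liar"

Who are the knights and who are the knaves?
Ivy is a knave.
Alice is a knight.
Kate is a knight.

Verification:
- Ivy (knave) says "Alice always lies" - this is FALSE (a lie) because Alice is a knight.
- Alice (knight) says "Kate and I are the same type" - this is TRUE because Alice is a knight and Kate is a knight.
- Kate (knight) says "Ivy is a liar" - this is TRUE because Ivy is a knave.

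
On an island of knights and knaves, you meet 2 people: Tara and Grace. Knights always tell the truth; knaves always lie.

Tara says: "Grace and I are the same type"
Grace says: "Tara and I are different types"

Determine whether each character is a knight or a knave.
Tara is a knave.
Grace is a knight.

Verification:
- Tara (knave) says "Grace and I are the same type" - this is FALSE (a lie) because Tara is a knave and Grace is a knight.
- Grace (knight) says "Tara and I are different types" - this is TRUE because Grace is a knight and Tara is a knave.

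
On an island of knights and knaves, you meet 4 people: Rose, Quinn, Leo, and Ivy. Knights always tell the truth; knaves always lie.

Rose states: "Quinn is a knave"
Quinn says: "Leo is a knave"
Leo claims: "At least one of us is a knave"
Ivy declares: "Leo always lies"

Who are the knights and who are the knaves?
Rose is a knight.
Quinn is a knave.
Leo is a knight.
Ivy is a knave.

Verification:
- Rose (knight) says "Quinn is a knave" - this is TRUE because Quinn is a knave.
- Quinn (knave) says "Leo is a knave" - this is FALSE (a lie) because Leo is a knight.
- Leo (knight) says "At least one of us is a knave" - this is TRUE because Quinn and Ivy are knaves.
- Ivy (knave) says "Leo always lies" - this is FALSE (a lie) because Leo is a knight.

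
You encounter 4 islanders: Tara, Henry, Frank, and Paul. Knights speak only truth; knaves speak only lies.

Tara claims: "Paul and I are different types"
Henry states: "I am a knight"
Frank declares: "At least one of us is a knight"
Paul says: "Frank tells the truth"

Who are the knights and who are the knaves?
Tara is a knave.
Henry is a knave.
Frank is a knave.
Paul is a knave.

Verification:
- Tara (knave) says "Paul and I are different types" - this is FALSE (a lie) because Tara is a knave and Paul is a knave.
- Henry (knave) says "I am a knight" - this is FALSE (a lie) because Henry is a knave.
- Frank (knave) says "At least one of us is a knight" - this is FALSE (a lie) because no one is a knight.
- Paul (knave) says "Frank tells the truth" - this is FALSE (a lie) because Frank is a knave.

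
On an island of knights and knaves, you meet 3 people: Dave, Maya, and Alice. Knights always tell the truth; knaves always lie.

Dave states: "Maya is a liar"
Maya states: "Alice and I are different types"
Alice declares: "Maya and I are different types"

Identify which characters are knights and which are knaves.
Dave is a knight.
Maya is a knave.
Alice is a knave.

Verification:
- Dave (knight) says "Maya is a liar" - this is TRUE because Maya is a knave.
- Maya (knave) says "Alice and I are different types" - this is FALSE (a lie) because Maya is a knave and Alice is a knave.
- Alice (knave) says "Maya and I are different types" - this is FALSE (a lie) because Alice is a knave and Maya is a knave.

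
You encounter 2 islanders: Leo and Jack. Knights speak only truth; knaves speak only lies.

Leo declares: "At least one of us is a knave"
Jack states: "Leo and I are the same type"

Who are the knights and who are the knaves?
Leo is a knight.
Jack is a knave.

Verification:
- Leo (knight) says "At least one of us is a knave" - this is TRUE because Jack is a knave.
- Jack (knave) says "Leo and I are the same type" - this is FALSE (a lie) because Jack is a knave and Leo is a knight.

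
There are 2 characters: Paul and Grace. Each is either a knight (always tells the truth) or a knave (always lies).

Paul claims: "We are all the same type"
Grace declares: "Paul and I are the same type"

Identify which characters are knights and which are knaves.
Paul is a knight.
Grace is a knight.

Verification:
- Paul (knight) says "We are all the same type" - this is TRUE because Paul and Grace are knights.
- Grace (knight) says "Paul and I are the same type" - this is TRUE because Grace is a knight and Paul is a knight.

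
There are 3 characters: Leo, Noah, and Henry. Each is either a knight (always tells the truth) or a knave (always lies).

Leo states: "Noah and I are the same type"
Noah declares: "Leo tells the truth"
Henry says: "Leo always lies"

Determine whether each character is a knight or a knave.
Leo is a knight.
Noah is a knight.
Henry is a knave.

Verification:
- Leo (knight) says "Noah and I are the same type" - this is TRUE because Leo is a knight and Noah is a knight.
- Noah (knight) says "Leo tells the truth" - this is TRUE because Leo is a knight.
- Henry (knave) says "Leo always lies" - this is FALSE (a lie) because Leo is a knight.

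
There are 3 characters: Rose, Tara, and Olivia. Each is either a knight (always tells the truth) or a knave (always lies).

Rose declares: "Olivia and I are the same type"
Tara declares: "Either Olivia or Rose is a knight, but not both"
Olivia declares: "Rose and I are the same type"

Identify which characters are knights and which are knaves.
Rose is a knight.
Tara is a knave.
Olivia is a knight.

Verification:
- Rose (knight) says "Olivia and I are the same type" - this is TRUE because Rose is a knight and Olivia is a knight.
- Tara (knave) says "Either Olivia or Rose is a knight, but not both" - this is FALSE (a lie) because Olivia is a knight and Rose is a knight.
- Olivia (knight) says "Rose and I are the same type" - this is TRUE because Olivia is a knight and Rose is a knight.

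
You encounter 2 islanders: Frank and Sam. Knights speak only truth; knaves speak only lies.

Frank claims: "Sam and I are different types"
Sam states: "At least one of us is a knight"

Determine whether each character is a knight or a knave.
Frank is a knave.
Sam is a knave.

Verification:
- Frank (knave) says "Sam and I are different types" - this is FALSE (a lie) because Frank is a knave and Sam is a knave.
- Sam (knave) says "At least one of us is a knight" - this is FALSE (a lie) because no one is a knight.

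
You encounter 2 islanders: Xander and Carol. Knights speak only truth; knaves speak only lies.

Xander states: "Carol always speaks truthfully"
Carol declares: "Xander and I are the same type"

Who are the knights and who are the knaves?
Xander is a knight.
Carol is a knight.

Verification:
- Xander (knight) says "Carol always speaks truthfully" - this is TRUE because Carol is a knight.
- Carol (knight) says "Xander and I are the same type" - this is TRUE because Carol is a knight and Xander is a knight.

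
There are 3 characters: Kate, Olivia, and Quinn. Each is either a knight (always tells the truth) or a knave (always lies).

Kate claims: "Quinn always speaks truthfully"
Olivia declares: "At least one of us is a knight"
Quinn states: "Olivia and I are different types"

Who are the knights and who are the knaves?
Kate is a knave.
Olivia is a knave.
Quinn is a knave.

Verification:
- Kate (knave) says "Quinn always speaks truthfully" - this is FALSE (a lie) because Quinn is a knave.
- Olivia (knave) says "At least one of us is a knight" - this is FALSE (a lie) because no one is a knight.
- Quinn (knave) says "Olivia and I are different types" - this is FALSE (a lie) because Quinn is a knave and Olivia is a knave.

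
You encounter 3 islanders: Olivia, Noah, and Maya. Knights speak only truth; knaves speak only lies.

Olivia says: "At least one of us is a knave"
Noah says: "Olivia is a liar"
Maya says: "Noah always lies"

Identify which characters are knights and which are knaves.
Olivia is a knight.
Noah is a knave.
Maya is a knight.

Verification:
- Olivia (knight) says "At least one of us is a knave" - this is TRUE because Noah is a knave.
- Noah (knave) says "Olivia is a liar" - this is FALSE (a lie) because Olivia is a knight.
- Maya (knight) says "Noah always lies" - this is TRUE because Noah is a knave.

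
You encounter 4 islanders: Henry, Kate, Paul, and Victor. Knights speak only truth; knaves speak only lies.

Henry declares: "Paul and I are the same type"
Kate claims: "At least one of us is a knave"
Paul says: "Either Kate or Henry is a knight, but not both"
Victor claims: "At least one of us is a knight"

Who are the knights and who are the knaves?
Henry is a knave.
Kate is a knight.
Paul is a knight.
Victor is a knight.

Verification:
- Henry (knave) says "Paul and I are the same type" - this is FALSE (a lie) because Henry is a knave and Paul is a knight.
- Kate (knight) says "At least one of us is a knave" - this is TRUE because Henry is a knave.
- Paul (knight) says "Either Kate or Henry is a knight, but not both" - this is TRUE because Kate is a knight and Henry is a knave.
- Victor (knight) says "At least one of us is a knight" - this is TRUE because Kate, Paul, and Victor are knights.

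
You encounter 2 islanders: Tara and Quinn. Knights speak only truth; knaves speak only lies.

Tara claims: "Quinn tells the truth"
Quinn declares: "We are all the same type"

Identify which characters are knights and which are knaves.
Tara is a knight.
Quinn is a knight.

Verification:
- Tara (knight) says "Quinn tells the truth" - this is TRUE because Quinn is a knight.
- Quinn (knight) says "We are all the same type" - this is TRUE because Tara and Quinn are knights.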